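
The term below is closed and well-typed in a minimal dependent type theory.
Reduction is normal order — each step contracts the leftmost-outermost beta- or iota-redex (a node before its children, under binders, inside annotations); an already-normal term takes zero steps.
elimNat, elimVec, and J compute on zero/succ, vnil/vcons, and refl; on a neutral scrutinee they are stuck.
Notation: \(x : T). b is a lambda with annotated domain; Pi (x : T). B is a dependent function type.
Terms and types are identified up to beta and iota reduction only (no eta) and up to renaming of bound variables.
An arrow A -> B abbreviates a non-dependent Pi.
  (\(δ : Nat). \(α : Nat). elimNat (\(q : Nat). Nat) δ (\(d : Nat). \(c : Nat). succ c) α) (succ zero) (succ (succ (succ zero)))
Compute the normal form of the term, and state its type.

normal form:
  succ (succ (succ (succ zero)))
the term's type:
  Nat


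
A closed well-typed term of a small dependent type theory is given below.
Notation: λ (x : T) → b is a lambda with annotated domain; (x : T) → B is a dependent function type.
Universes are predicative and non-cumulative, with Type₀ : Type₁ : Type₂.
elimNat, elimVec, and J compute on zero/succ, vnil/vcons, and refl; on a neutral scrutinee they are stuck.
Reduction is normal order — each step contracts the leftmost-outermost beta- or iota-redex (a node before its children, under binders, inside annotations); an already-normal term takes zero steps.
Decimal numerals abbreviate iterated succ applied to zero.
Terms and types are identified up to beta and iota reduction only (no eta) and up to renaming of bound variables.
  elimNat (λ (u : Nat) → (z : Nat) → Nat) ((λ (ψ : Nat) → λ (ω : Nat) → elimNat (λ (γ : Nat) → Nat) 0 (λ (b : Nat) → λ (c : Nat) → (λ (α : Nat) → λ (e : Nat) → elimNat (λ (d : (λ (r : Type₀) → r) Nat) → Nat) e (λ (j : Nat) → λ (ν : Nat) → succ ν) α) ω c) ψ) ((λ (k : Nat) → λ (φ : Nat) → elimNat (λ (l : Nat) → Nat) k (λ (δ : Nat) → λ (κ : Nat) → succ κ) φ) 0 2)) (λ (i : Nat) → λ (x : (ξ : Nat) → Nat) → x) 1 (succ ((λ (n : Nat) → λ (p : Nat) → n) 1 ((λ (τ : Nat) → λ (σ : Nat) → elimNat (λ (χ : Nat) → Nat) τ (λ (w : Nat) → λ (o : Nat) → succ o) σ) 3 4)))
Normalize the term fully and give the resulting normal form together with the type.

resulting normal form:
  4
type:
  Nat
observation: the first redex contracted is an elimNat iota-redex; the normal form is reached in 34 normal-order steps.


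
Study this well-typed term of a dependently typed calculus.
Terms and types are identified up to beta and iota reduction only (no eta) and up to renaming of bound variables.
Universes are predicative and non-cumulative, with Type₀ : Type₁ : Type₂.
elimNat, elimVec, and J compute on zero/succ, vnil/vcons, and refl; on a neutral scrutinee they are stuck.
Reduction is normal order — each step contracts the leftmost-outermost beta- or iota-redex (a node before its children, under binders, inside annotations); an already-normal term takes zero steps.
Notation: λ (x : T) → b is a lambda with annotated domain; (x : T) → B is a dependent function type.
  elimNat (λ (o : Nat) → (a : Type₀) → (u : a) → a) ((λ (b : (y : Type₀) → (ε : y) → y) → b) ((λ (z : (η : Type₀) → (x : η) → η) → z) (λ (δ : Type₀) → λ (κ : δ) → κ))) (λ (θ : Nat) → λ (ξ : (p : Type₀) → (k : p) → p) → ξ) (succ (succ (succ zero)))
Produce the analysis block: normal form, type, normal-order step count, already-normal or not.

resulting normal form:
  λ (o : Type₀) → λ (a : o) → a
the term's type:
  (o : Type₀) → (a : o) → o
steps to reach normal form (normal order): 12
started in normal form: no
first contracted redex: an elimNat iota-redex


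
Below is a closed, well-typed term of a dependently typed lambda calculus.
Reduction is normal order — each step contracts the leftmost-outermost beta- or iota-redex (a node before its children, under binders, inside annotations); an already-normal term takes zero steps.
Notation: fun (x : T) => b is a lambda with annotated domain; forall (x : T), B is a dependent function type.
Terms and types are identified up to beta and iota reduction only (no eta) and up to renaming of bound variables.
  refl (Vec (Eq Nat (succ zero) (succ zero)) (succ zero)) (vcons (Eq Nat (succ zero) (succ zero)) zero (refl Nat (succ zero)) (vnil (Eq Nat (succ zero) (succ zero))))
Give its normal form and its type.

resulting normal form:
  refl (Vec (Eq Nat (succ zero) (succ zero)) (succ zero)) (vcons (Eq Nat (succ zero) (succ zero)) zero (refl Nat (succ zero)) (vnil (Eq Nat (succ zero) (succ zero))))
the term's type:
  Eq (Vec (Eq Nat (succ zero) (succ zero)) (succ zero)) (vcons (Eq Nat (succ zero) (succ zero)) zero (refl Nat (succ zero)) (vnil (Eq Nat (succ zero) (succ zero)))) (vcons (Eq Nat (succ zero) (succ zero)) zero (refl Nat (succ zero)) (vnil (Eq Nat (succ zero) (succ zero))))
observation: no redex remains anywhere in the term; it is its own normal form.


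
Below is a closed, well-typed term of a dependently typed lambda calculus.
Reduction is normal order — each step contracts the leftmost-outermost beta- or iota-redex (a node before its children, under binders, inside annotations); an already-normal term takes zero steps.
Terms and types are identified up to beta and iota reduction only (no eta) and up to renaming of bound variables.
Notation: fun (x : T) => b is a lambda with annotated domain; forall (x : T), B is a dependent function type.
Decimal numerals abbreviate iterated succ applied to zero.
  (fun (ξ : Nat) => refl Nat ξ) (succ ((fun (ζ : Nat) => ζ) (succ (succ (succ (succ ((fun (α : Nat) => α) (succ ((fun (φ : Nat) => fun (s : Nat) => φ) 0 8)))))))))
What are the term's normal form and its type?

normal form:
  refl Nat 6
the term's type:
  Eq Nat 6 6
observation: normalization takes exactly 5 steps under the normal-order strategy.


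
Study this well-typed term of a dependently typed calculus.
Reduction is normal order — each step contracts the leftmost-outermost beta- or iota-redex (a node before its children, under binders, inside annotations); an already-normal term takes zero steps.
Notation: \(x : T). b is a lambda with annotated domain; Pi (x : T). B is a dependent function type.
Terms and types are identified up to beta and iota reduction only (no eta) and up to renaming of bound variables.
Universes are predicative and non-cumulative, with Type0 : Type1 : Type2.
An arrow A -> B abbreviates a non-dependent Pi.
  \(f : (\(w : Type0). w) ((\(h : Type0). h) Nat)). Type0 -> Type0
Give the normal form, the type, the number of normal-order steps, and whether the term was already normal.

reduced normal form:
  \(f : Nat). Type0 -> Type0
the term's type:
  Nat -> Type1
normal-order step count: 2
term was already normal: no
first contracted redex: a beta-redex


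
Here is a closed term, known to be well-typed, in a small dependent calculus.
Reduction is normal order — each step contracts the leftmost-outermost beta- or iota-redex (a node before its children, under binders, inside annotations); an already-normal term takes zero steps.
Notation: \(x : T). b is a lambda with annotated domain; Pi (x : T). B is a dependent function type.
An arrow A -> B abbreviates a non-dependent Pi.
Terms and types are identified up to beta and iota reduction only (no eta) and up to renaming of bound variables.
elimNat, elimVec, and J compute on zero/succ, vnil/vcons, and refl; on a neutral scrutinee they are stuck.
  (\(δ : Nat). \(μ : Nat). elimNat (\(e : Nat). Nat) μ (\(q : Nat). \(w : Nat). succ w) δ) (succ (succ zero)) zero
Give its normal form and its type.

reduced normal form:
  succ (succ zero)
the term's type:
  Nat


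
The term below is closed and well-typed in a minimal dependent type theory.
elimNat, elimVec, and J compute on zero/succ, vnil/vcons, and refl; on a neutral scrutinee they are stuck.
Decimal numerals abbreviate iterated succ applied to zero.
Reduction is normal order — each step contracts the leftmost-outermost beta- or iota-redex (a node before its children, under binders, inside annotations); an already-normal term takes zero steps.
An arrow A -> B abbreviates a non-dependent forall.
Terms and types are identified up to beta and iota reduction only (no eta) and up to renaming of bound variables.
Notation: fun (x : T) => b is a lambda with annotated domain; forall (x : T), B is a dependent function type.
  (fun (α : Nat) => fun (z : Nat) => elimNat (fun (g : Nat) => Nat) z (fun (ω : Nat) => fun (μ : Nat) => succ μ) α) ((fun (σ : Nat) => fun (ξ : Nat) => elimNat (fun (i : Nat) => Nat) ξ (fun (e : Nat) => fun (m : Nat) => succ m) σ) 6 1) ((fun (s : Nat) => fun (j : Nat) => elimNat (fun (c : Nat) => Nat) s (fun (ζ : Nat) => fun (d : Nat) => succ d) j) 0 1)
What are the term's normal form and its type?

reduced normal form:
  8
type:
  Nat
observation: 51 normal-order steps normalize the term, beginning with a beta-redex.


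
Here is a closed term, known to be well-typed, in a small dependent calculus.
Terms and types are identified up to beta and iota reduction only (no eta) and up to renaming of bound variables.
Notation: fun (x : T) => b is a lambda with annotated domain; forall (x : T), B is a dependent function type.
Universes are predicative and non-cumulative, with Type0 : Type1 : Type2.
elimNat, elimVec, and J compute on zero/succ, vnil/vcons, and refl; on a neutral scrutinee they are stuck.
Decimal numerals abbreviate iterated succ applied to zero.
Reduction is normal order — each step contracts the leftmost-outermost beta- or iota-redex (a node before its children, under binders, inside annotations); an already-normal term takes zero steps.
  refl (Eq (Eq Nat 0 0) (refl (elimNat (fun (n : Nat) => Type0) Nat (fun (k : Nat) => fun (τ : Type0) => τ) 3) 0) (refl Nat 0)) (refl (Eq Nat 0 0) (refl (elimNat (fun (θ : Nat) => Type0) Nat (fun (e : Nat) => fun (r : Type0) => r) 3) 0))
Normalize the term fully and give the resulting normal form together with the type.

reduced normal form:
  refl (Eq (Eq Nat 0 0) (refl Nat 0) (refl Nat 0)) (refl (Eq Nat 0 0) (refl Nat 0))
type:
  Eq (Eq (Eq Nat 0 0) (refl Nat 0) (refl Nat 0)) (refl (Eq Nat 0 0) (refl Nat 0)) (refl (Eq Nat 0 0) (refl Nat 0))
observation: reduction starts at an elimNat iota-redex, and 20 normal-order steps reach the normal form.


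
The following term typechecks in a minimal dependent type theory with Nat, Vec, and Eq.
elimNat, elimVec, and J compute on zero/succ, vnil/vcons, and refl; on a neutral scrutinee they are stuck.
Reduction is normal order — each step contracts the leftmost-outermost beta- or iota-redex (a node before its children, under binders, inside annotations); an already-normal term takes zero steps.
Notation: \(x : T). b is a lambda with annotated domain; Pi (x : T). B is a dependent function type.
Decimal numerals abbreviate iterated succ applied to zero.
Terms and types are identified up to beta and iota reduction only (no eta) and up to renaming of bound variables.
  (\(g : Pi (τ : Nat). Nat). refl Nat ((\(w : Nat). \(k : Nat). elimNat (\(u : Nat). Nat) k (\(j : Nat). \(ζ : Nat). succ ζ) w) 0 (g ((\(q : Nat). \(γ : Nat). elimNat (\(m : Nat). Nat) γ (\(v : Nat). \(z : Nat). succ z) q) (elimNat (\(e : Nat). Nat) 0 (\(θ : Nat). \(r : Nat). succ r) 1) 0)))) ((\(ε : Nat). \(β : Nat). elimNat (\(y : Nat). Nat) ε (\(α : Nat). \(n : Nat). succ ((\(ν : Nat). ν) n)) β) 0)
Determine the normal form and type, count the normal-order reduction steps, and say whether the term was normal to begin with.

normal form:
  refl Nat 1
the term's type:
  Eq Nat 1 1
reduction steps (normal order): 21
already normal: no
first contracted redex: a beta-redex


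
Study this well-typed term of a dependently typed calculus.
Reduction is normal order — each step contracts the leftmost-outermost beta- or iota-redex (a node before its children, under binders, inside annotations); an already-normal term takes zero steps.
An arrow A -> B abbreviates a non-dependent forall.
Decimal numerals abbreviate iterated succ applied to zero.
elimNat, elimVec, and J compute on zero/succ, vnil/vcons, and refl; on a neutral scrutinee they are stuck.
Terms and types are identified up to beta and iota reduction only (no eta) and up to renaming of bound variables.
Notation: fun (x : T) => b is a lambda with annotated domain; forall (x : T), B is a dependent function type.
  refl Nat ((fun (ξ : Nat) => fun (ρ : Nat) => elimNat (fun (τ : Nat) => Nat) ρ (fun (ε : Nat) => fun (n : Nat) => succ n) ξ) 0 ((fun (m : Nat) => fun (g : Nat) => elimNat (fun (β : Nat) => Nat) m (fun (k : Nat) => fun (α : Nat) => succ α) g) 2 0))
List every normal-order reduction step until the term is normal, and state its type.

normal-order reduction:
  refl Nat ((fun (ξ : Nat) => fun (ρ : Nat) => elimNat (fun (τ : Nat) => Nat) ρ (fun (ε : Nat) => fun (n : Nat) => succ n) ξ) 0 ((fun (m : Nat) => fun (g : Nat) => elimNat (fun (β : Nat) => Nat) m (fun (k : Nat) => fun (α : Nat) => succ α) g) 2 0))
  ~> refl Nat ((fun (ξ : Nat) => elimNat (fun (ρ : Nat) => Nat) ξ (fun (τ : Nat) => fun (ε : Nat) => succ ε) 0) ((fun (n : Nat) => fun (m : Nat) => elimNat (fun (g : Nat) => Nat) n (fun (β : Nat) => fun (k : Nat) => succ k) m) 2 0))
  ~> refl Nat (elimNat (fun (ξ : Nat) => Nat) ((fun (ρ : Nat) => fun (τ : Nat) => elimNat (fun (ε : Nat) => Nat) ρ (fun (n : Nat) => fun (m : Nat) => succ m) τ) 2 0) (fun (g : Nat) => fun (β : Nat) => succ β) 0)
  ~> refl Nat ((fun (ξ : Nat) => fun (ρ : Nat) => elimNat (fun (τ : Nat) => Nat) ξ (fun (ε : Nat) => fun (n : Nat) => succ n) ρ) 2 0)
  ~> refl Nat ((fun (ξ : Nat) => elimNat (fun (ρ : Nat) => Nat) 2 (fun (τ : Nat) => fun (ε : Nat) => succ ε) ξ) 0)
  ~> refl Nat (elimNat (fun (ξ : Nat) => Nat) 2 (fun (ρ : Nat) => fun (τ : Nat) => succ τ) 0)
  ~> refl Nat 2
inferred type:
  Eq Nat 2 2


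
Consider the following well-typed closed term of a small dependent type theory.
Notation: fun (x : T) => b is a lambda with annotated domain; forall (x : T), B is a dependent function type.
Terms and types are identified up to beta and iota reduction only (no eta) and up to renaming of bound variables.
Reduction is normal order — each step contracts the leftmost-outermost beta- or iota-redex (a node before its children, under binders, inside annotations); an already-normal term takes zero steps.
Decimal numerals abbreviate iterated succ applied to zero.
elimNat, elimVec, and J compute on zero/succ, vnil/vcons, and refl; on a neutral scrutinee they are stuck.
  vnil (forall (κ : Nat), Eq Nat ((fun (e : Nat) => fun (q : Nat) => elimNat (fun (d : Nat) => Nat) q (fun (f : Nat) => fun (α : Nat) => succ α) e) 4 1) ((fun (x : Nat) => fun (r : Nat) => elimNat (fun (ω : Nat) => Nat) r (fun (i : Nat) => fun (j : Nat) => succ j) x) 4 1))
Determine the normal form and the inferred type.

normal form:
  vnil (forall (κ : Nat), Eq Nat 5 5)
type:
  Vec (forall (κ : Nat), Eq Nat 5 5) 0


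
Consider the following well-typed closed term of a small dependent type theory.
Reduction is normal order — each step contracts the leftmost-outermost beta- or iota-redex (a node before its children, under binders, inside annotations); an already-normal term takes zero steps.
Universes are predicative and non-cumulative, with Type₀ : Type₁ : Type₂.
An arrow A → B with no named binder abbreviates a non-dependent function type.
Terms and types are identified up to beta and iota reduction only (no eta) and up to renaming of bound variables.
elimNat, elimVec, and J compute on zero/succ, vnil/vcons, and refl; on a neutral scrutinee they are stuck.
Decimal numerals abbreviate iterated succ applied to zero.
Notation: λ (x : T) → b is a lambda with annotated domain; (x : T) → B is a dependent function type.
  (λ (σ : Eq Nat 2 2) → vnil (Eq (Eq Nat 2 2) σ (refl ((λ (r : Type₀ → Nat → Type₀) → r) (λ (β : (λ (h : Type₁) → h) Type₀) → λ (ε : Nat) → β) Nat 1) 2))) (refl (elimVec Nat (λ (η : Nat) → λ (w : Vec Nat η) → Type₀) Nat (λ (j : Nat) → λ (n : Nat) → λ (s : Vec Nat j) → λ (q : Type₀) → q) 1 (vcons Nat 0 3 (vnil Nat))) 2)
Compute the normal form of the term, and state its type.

normal form:
  vnil (Eq (Eq Nat 2 2) (refl Nat 2) (refl Nat 2))
type:
  Vec (Eq (Eq Nat 2 2) (refl Nat 2) (refl Nat 2)) 0
observation: normalization takes exactly 10 steps under the normal-order strategy.


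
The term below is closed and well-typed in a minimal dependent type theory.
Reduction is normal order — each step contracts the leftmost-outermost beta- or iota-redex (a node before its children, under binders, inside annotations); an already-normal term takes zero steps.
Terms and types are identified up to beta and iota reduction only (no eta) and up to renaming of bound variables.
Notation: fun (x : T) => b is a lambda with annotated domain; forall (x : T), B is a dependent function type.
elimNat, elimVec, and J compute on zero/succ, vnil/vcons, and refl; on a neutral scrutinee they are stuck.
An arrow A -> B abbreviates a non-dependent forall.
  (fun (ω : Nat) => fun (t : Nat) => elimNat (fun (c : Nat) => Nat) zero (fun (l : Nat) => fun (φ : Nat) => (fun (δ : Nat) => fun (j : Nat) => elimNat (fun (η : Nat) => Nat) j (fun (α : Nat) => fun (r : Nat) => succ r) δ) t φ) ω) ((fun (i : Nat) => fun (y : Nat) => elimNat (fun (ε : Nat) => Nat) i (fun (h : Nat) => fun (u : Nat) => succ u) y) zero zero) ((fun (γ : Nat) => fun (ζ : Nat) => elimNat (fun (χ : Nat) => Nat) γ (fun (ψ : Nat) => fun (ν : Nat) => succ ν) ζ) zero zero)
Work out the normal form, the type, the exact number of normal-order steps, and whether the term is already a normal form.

resulting normal form:
  zero
the term's type:
  Nat
steps to reach normal form (normal order): 12
already normal: no
first redex: a beta-redex


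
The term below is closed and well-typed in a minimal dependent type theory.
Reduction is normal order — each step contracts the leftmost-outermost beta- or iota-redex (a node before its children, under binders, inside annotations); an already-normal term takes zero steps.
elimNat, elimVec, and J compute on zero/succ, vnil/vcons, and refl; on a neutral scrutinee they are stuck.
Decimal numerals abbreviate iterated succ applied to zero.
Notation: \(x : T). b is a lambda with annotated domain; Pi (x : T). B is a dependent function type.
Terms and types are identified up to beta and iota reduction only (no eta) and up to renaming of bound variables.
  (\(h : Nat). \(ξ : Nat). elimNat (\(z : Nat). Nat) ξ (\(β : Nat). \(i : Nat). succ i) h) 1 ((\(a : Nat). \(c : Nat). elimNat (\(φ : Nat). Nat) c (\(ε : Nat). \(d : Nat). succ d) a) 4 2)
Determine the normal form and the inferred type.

normal form:
  7
the term's type:
  Nat


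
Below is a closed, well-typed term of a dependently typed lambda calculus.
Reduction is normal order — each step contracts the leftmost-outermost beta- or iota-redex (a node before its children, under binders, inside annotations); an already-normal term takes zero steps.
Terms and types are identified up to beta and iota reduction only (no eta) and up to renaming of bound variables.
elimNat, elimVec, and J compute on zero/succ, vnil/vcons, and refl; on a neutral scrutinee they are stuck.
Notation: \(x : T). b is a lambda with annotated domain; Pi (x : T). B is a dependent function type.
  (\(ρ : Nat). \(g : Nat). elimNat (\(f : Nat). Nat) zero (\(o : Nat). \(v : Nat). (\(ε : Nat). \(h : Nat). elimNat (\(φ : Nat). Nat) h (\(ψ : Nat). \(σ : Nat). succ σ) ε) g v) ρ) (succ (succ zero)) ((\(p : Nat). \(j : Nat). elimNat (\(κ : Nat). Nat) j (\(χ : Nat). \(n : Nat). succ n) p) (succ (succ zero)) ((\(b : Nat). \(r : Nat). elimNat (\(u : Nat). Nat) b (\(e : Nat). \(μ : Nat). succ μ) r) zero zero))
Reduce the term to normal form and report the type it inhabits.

normal form:
  succ (succ (succ (succ zero)))
type:
  Nat


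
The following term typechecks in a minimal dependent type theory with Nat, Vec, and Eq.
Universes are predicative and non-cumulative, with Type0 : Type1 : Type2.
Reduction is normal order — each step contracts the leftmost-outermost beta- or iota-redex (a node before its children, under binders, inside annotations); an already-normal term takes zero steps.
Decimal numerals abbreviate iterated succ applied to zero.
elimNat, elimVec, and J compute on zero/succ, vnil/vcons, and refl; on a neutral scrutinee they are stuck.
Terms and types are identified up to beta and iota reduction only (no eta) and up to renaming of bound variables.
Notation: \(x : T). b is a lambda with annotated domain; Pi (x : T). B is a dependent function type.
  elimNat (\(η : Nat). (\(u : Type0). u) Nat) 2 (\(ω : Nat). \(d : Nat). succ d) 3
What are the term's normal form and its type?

normal form:
  5
type:
  Nat
observation: 10 normal-order steps separate the term from its normal form.


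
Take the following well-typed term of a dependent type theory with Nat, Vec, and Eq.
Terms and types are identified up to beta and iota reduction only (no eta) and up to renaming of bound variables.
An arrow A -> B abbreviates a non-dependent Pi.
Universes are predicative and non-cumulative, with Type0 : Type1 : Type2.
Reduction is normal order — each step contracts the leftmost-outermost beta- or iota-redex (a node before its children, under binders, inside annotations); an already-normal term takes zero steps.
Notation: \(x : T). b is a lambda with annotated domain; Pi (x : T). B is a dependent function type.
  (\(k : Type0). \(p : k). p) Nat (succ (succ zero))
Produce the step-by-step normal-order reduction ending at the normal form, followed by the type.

normal-order reduction:
  (\(k : Type0). \(p : k). p) Nat (succ (succ zero))
  ~> (\(k : Nat). k) (succ (succ zero))
  ~> succ (succ zero)
type:
  Nat


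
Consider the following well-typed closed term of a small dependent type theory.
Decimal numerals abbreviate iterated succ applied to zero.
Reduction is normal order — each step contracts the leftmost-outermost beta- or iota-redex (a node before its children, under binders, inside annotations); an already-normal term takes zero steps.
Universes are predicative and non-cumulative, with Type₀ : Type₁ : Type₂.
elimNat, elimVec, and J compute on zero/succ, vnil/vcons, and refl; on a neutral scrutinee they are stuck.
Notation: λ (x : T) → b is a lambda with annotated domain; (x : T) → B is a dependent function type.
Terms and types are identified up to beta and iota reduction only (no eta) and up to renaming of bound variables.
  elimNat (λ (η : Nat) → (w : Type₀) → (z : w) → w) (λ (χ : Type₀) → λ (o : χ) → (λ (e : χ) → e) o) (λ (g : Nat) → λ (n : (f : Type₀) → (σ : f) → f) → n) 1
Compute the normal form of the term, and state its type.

reduced normal form:
  λ (η : Type₀) → λ (w : η) → w
type:
  (η : Type₀) → (w : η) → η


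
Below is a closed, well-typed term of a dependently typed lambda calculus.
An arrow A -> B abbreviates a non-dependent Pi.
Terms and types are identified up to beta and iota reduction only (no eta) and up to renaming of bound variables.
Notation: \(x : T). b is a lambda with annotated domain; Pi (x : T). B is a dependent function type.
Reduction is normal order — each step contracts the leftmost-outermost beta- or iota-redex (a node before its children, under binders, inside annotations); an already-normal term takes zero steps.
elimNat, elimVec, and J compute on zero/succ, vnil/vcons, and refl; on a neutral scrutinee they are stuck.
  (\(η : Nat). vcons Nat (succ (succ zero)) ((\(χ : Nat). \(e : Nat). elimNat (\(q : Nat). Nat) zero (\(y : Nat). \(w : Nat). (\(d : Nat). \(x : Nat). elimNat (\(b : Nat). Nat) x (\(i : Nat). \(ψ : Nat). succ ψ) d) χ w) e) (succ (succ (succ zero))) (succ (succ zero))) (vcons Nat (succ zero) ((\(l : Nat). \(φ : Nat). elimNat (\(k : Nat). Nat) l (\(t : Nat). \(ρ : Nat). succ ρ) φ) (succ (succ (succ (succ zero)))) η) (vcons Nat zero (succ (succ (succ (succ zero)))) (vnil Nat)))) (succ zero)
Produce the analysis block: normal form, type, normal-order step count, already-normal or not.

reduced normal form:
  vcons Nat (succ (succ zero)) (succ (succ (succ (succ (succ (succ zero)))))) (vcons Nat (succ zero) (succ (succ (succ (succ (succ zero))))) (vcons Nat zero (succ (succ (succ (succ zero)))) (vnil Nat)))
the term's type:
  Vec Nat (succ (succ (succ zero)))
reduction steps (normal order): 40
term was already normal: no
first contracted redex: a beta-redex


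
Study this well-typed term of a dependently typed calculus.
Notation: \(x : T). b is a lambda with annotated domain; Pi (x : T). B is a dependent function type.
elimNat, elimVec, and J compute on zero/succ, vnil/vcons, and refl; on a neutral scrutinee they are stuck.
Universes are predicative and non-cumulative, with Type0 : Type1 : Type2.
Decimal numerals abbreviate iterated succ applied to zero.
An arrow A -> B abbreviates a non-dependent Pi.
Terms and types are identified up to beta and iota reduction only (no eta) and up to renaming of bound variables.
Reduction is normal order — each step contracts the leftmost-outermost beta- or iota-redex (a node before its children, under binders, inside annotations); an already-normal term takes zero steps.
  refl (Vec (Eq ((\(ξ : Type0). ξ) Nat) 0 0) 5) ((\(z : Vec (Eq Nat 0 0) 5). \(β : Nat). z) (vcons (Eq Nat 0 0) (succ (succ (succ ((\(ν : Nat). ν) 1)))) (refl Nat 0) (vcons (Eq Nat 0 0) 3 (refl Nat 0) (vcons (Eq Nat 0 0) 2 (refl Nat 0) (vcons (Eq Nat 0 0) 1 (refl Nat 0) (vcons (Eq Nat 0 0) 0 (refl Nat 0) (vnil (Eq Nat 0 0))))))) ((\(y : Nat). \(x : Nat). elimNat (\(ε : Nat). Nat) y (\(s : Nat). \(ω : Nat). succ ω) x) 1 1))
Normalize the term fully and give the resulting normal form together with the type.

reduced normal form:
  refl (Vec (Eq Nat 0 0) 5) (vcons (Eq Nat 0 0) 4 (refl Nat 0) (vcons (Eq Nat 0 0) 3 (refl Nat 0) (vcons (Eq Nat 0 0) 2 (refl Nat 0) (vcons (Eq Nat 0 0) 1 (refl Nat 0) (vcons (Eq Nat 0 0) 0 (refl Nat 0) (vnil (Eq Nat 0 0)))))))
inferred type:
  Eq (Vec (Eq Nat 0 0) 5) (vcons (Eq Nat 0 0) 4 (refl Nat 0) (vcons (Eq Nat 0 0) 3 (refl Nat 0) (vcons (Eq Nat 0 0) 2 (refl Nat 0) (vcons (Eq Nat 0 0) 1 (refl Nat 0) (vcons (Eq Nat 0 0) 0 (refl Nat 0) (vnil (Eq Nat 0 0))))))) (vcons (Eq Nat 0 0) 4 (refl Nat 0) (vcons (Eq Nat 0 0) 3 (refl Nat 0) (vcons (Eq Nat 0 0) 2 (refl Nat 0) (vcons (Eq Nat 0 0) 1 (refl Nat 0) (vcons (Eq Nat 0 0) 0 (refl Nat 0) (vnil (Eq Nat 0 0)))))))
observation: the first redex contracted is a beta-redex; the normal form is reached in 4 normal-order steps.


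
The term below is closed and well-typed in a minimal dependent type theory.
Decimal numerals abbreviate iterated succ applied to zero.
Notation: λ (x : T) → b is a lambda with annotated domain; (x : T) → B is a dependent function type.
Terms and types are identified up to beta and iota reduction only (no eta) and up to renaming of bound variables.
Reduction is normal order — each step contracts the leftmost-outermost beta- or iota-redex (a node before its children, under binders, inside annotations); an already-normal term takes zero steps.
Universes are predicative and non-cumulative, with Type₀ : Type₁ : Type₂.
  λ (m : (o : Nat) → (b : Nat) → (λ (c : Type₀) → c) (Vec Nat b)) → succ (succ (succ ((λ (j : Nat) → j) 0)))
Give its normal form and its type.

normal form:
  λ (m : (o : Nat) → (b : Nat) → Vec Nat b) → 3
type:
  (m : (o : Nat) → (b : Nat) → Vec Nat b) → Nat
observation: 2 normal-order steps separate the term from its normal form.


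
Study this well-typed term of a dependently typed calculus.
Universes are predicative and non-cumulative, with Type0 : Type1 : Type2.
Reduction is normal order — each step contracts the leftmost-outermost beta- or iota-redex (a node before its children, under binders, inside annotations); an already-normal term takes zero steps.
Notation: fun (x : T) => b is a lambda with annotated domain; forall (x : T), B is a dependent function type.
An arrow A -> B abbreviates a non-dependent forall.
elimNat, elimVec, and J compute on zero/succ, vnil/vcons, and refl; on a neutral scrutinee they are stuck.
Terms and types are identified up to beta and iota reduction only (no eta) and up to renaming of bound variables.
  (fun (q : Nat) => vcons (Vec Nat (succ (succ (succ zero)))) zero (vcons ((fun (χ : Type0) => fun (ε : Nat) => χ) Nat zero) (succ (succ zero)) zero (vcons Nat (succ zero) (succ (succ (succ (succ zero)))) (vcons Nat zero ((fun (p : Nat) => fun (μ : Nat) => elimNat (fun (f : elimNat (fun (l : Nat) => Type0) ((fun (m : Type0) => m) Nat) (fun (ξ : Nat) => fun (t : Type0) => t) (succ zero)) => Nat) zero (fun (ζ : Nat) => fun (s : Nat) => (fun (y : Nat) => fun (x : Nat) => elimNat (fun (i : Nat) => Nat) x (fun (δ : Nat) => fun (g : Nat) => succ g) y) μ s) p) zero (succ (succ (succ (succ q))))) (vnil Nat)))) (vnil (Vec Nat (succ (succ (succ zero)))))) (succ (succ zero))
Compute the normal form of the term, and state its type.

normal form:
  vcons (Vec Nat (succ (succ (succ zero)))) zero (vcons Nat (succ (succ zero)) zero (vcons Nat (succ zero) (succ (succ (succ (succ zero)))) (vcons Nat zero zero (vnil Nat)))) (vnil (Vec Nat (succ (succ (succ zero)))))
inferred type:
  Vec (Vec Nat (succ (succ (succ zero)))) (succ zero)


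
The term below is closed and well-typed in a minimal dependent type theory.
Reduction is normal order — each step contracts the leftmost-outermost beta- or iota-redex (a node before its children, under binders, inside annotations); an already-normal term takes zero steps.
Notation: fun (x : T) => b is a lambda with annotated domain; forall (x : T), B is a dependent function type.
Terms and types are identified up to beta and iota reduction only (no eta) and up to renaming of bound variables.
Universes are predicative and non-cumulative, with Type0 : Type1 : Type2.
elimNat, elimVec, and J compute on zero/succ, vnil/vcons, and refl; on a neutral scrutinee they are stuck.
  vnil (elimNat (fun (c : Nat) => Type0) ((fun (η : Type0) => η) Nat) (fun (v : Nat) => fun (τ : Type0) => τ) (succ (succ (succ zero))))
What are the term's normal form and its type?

resulting normal form:
  vnil Nat
type:
  Vec Nat zero
observation: 11 normal-order steps separate the term from its normal form.


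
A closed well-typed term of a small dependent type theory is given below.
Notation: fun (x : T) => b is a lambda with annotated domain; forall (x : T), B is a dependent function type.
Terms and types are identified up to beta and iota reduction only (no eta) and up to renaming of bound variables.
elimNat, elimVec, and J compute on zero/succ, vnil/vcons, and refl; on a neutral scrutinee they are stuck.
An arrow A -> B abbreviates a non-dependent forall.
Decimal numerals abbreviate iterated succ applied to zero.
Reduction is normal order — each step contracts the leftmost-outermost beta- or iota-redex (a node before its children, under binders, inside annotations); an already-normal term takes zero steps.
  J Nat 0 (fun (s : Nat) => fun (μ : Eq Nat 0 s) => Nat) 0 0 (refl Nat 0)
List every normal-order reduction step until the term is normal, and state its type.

normal-order reduction sequence:
  J Nat 0 (fun (s : Nat) => fun (μ : Eq Nat 0 s) => Nat) 0 0 (refl Nat 0)
  ~> 0
the term's type:
  Nat


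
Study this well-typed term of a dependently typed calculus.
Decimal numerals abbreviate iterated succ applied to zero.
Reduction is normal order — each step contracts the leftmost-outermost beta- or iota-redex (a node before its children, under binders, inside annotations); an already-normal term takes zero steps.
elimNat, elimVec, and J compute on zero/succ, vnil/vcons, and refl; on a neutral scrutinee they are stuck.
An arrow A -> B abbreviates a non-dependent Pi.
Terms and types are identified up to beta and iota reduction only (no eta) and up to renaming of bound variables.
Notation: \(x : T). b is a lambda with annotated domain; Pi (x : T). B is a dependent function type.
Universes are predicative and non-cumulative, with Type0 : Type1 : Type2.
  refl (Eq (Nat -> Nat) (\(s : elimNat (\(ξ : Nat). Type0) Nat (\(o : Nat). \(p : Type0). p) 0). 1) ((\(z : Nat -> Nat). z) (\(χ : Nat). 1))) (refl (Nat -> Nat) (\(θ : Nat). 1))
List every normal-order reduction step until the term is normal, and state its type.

normal-order reduction sequence:
  refl (Eq (Nat -> Nat) (\(s : elimNat (\(ξ : Nat). Type0) Nat (\(o : Nat). \(p : Type0). p) 0). 1) ((\(z : Nat -> Nat). z) (\(χ : Nat). 1))) (refl (Nat -> Nat) (\(θ : Nat). 1))
  ~> refl (Eq (Nat -> Nat) (\(s : Nat). 1) ((\(ξ : Nat -> Nat). ξ) (\(o : Nat). 1))) (refl (Nat -> Nat) (\(p : Nat). 1))
  ~> refl (Eq (Nat -> Nat) (\(s : Nat). 1) (\(ξ : Nat). 1)) (refl (Nat -> Nat) (\(o : Nat). 1))
inferred type:
  Eq (Eq (Nat -> Nat) (\(s : Nat). 1) (\(ξ : Nat). 1)) (refl (Nat -> Nat) (\(o : Nat). 1)) (refl (Nat -> Nat) (\(p : Nat). 1))


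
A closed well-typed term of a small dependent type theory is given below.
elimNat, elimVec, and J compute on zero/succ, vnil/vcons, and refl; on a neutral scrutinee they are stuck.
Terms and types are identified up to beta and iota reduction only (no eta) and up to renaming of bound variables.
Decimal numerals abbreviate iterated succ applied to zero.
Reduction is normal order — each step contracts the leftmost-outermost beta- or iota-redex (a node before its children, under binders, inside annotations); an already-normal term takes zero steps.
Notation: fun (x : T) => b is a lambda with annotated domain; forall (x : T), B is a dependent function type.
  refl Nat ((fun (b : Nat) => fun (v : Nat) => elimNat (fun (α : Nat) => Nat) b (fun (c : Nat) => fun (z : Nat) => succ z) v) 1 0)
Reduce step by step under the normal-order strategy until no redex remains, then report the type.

normal-order reduction sequence:
  refl Nat ((fun (b : Nat) => fun (v : Nat) => elimNat (fun (α : Nat) => Nat) b (fun (c : Nat) => fun (z : Nat) => succ z) v) 1 0)
  ~> refl Nat ((fun (b : Nat) => elimNat (fun (v : Nat) => Nat) 1 (fun (α : Nat) => fun (c : Nat) => succ c) b) 0)
  ~> refl Nat (elimNat (fun (b : Nat) => Nat) 1 (fun (v : Nat) => fun (α : Nat) => succ α) 0)
  ~> refl Nat 1
the term's type:
  Eq Nat 1 1


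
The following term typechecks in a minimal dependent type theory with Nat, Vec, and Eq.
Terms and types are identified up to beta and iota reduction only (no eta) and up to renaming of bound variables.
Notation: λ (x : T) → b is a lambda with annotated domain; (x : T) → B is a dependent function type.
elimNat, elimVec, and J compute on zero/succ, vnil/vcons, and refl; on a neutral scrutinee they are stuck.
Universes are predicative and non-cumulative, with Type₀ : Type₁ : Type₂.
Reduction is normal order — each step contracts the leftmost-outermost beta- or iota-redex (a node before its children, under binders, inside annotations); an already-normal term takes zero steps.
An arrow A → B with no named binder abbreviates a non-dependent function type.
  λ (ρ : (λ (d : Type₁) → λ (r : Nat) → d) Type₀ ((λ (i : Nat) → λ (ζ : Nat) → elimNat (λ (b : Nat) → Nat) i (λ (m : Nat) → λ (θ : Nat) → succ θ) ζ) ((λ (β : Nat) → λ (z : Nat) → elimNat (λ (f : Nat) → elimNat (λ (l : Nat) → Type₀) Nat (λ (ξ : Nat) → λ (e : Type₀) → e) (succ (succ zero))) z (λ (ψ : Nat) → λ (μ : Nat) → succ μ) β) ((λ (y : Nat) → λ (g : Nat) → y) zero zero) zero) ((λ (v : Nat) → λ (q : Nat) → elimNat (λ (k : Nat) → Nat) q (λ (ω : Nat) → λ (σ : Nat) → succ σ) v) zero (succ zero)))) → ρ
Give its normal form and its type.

reduced normal form:
  λ (ρ : Type₀) → ρ
the term's type:
  Type₀ → Type₀


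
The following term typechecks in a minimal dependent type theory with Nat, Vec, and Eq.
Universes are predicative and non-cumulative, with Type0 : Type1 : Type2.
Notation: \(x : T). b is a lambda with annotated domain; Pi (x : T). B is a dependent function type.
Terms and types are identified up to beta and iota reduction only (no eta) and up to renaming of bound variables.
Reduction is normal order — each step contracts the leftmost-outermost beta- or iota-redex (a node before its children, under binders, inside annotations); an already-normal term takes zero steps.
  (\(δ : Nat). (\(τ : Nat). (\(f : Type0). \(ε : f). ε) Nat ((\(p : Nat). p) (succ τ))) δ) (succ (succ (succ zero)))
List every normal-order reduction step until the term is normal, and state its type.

normal-order reduction:
  (\(δ : Nat). (\(τ : Nat). (\(f : Type0). \(ε : f). ε) Nat ((\(p : Nat). p) (succ τ))) δ) (succ (succ (succ zero)))
  ~> (\(δ : Nat). (\(τ : Type0). \(f : τ). f) Nat ((\(ε : Nat). ε) (succ δ))) (succ (succ (succ zero)))
  ~> (\(δ : Type0). \(τ : δ). τ) Nat ((\(f : Nat). f) (succ (succ (succ (succ zero)))))
  ~> (\(δ : Nat). δ) ((\(τ : Nat). τ) (succ (succ (succ (succ zero)))))
  ~> (\(δ : Nat). δ) (succ (succ (succ (succ zero))))
  ~> succ (succ (succ (succ zero)))
type:
  Nat


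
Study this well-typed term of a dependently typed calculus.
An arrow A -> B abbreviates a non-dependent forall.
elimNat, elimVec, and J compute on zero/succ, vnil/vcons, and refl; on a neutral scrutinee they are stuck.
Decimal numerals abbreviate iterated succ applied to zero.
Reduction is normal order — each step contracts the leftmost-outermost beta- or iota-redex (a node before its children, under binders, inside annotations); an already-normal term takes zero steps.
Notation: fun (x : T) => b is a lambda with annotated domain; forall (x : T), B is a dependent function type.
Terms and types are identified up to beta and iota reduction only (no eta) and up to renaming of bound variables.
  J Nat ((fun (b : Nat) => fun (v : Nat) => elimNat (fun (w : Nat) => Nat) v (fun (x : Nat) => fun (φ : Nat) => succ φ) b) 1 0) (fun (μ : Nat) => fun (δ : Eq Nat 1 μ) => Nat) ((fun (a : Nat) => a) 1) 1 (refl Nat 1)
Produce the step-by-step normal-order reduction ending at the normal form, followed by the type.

reduction (normal order):
  J Nat ((fun (b : Nat) => fun (v : Nat) => elimNat (fun (w : Nat) => Nat) v (fun (x : Nat) => fun (φ : Nat) => succ φ) b) 1 0) (fun (μ : Nat) => fun (δ : Eq Nat 1 μ) => Nat) ((fun (a : Nat) => a) 1) 1 (refl Nat 1)
  ~> (fun (b : Nat) => b) 1
  ~> 1
the term's type:
  Nat


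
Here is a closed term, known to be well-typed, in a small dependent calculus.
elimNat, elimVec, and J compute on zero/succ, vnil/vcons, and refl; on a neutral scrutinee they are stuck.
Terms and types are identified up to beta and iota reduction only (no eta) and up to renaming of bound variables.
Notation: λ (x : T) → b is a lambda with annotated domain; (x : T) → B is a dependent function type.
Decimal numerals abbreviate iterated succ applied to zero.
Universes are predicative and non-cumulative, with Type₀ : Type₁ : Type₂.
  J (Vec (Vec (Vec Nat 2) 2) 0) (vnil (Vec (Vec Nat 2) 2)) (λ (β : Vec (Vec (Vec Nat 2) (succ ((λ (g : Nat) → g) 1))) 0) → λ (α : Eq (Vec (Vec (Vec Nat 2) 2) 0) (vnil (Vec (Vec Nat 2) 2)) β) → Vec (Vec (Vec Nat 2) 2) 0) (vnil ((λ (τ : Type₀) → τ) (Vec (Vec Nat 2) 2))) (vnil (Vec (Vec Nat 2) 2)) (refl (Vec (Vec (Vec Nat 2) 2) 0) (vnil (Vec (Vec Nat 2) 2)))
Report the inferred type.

inferred type:
  Vec (Vec (Vec Nat 2) 2) 0


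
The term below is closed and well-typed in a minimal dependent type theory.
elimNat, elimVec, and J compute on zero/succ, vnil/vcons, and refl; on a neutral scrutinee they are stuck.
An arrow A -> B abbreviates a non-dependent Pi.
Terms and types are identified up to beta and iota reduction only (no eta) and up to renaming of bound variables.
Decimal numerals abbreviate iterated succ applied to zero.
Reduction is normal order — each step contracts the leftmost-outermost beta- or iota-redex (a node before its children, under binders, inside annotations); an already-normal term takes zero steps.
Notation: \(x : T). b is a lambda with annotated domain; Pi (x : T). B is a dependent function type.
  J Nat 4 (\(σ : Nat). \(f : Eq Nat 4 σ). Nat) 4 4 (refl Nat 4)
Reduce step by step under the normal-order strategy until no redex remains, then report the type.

normal-order reduction:
  J Nat 4 (\(σ : Nat). \(f : Eq Nat 4 σ). Nat) 4 4 (refl Nat 4)
  ~> 4
type:
  Nat
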